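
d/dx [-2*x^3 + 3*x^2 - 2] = 6*x*(1 - x)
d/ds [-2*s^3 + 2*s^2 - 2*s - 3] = -6*s^2 + 4*s - 2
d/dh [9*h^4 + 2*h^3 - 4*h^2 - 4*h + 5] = 36*h^3 + 6*h^2 - 8*h - 4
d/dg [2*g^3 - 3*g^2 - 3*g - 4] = 6*g^2 - 6*g - 3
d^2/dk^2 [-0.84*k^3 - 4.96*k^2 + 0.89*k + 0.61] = -5.04*k - 9.92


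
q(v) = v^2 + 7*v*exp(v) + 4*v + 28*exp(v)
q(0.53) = 56.27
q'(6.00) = 31080.02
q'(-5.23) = -6.47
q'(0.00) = 39.00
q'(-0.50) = 22.11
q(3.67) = 2135.58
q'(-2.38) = 0.94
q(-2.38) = -2.81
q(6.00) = 28300.02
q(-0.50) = 13.11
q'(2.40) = 579.80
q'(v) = 7*v*exp(v) + 2*v + 35*exp(v) + 4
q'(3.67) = 2393.54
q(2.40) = 509.20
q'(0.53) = 70.83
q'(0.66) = 81.98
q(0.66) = 66.19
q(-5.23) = 6.39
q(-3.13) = -2.46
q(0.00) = 28.00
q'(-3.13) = -1.69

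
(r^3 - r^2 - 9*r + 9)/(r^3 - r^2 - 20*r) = (-r^3 + r^2 + 9*r - 9)/(r*(-r^2 + r + 20))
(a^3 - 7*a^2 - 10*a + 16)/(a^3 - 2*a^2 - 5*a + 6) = (a - 8)/(a - 3)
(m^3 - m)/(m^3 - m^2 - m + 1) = m/(m - 1)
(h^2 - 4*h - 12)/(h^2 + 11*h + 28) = (h^2 - 4*h - 12)/(h^2 + 11*h + 28)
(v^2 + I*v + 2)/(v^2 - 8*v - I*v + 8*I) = (v + 2*I)/(v - 8)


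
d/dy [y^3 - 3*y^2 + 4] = 3*y*(y - 2)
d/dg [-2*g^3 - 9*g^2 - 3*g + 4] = -6*g^2 - 18*g - 3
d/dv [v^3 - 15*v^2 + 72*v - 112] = 3*v^2 - 30*v + 72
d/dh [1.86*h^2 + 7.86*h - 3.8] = 3.72*h + 7.86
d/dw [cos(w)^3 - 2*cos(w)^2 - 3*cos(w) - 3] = 3*sin(w)^3 + 4*sin(w)*cos(w)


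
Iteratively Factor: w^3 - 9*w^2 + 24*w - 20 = (w - 2)*(w^2 - 7*w + 10) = (w - 2)^2*(w - 5)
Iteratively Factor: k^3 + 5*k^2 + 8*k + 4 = (k + 1)*(k^2 + 4*k + 4) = (k + 1)*(k + 2)*(k + 2)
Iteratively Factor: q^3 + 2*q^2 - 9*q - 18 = (q - 3)*(q^2 + 5*q + 6) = (q - 3)*(q + 2)*(q + 3)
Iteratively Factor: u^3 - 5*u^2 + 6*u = (u)*(u^2 - 5*u + 6) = u*(u - 3)*(u - 2)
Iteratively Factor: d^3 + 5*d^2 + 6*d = (d + 3)*(d^2 + 2*d) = d*(d + 3)*(d + 2)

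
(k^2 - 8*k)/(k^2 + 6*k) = (k - 8)/(k + 6)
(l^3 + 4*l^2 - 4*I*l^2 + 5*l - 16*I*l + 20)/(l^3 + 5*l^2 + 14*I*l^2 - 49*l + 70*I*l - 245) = (l^3 + l^2*(4 - 4*I) + l*(5 - 16*I) + 20)/(l^3 + l^2*(5 + 14*I) + l*(-49 + 70*I) - 245)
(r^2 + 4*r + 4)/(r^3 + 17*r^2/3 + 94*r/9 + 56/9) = 9*(r + 2)/(9*r^2 + 33*r + 28)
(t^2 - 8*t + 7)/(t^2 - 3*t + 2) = (t - 7)/(t - 2)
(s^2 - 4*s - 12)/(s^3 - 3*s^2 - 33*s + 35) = (s^2 - 4*s - 12)/(s^3 - 3*s^2 - 33*s + 35)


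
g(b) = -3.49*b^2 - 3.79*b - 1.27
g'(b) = -6.98*b - 3.79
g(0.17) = -2.02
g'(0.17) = -4.98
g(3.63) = -61.02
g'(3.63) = -29.13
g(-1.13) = -1.44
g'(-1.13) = 4.10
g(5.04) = -109.02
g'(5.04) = -38.97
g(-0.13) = -0.84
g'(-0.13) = -2.88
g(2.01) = -22.99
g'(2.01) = -17.82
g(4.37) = -84.48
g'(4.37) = -34.29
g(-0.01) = -1.23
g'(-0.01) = -3.72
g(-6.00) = -104.17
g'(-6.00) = 38.09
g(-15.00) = -729.67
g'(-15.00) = 100.91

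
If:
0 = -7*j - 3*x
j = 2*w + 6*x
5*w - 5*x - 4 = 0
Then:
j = 24/295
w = 36/59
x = -56/295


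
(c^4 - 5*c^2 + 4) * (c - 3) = c^5 - 3*c^4 - 5*c^3 + 15*c^2 + 4*c - 12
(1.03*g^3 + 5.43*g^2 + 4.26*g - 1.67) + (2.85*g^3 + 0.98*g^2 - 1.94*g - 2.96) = 3.88*g^3 + 6.41*g^2 + 2.32*g - 4.63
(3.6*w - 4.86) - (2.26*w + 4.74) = 1.34*w - 9.6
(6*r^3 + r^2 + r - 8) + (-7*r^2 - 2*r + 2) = 6*r^3 - 6*r^2 - r - 6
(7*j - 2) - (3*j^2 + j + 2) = -3*j^2 + 6*j - 4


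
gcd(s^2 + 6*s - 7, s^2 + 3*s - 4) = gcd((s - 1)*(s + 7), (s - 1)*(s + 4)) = s - 1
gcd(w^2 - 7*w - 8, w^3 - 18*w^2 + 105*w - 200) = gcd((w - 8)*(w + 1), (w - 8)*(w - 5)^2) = w - 8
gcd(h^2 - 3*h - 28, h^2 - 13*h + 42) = h - 7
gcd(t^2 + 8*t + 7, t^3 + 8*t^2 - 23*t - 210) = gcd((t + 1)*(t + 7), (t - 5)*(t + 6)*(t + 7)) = t + 7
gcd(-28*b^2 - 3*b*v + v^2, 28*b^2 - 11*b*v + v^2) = -7*b + v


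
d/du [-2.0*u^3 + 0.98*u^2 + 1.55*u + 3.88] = -6.0*u^2 + 1.96*u + 1.55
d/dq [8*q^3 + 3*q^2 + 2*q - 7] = 24*q^2 + 6*q + 2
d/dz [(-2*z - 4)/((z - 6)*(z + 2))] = 2/(z - 6)^2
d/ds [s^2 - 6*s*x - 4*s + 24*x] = 2*s - 6*x - 4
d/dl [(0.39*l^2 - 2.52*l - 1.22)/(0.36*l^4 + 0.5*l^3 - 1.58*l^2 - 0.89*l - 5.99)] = (-0.2808*l^5 + 2.5266*l^4 + 4.2768*l^3 - 2.4987*l^2 - 8.5274*l + 14.009)/(0.1296*l^8 + 0.36*l^7 - 0.8876*l^6 - 2.2208*l^5 - 2.7064*l^4 - 3.1776*l^3 + 19.7205*l^2 + 10.6622*l + 35.8801)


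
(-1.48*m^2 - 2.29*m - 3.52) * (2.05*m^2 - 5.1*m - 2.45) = -3.034*m^4 + 2.8535*m^3 + 8.089*m^2 + 23.5625*m + 8.624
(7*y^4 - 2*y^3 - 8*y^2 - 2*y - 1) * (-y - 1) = -7*y^5 - 5*y^4 + 10*y^3 + 10*y^2 + 3*y + 1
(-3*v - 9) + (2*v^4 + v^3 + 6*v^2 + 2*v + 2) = 2*v^4 + v^3 + 6*v^2 - v - 7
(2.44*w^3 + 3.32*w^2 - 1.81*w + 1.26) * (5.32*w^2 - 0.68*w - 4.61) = 12.9808*w^5 + 16.0032*w^4 - 23.1352*w^3 - 7.3712*w^2 + 7.4873*w - 5.8086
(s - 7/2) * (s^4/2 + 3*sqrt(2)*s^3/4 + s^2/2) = s^5/2 - 7*s^4/4 + 3*sqrt(2)*s^4/4 - 21*sqrt(2)*s^3/8 + s^3/2 - 7*s^2/4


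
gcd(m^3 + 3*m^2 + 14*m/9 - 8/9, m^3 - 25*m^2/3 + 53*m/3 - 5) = m - 1/3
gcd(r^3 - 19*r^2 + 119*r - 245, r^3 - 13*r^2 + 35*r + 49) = r^2 - 14*r + 49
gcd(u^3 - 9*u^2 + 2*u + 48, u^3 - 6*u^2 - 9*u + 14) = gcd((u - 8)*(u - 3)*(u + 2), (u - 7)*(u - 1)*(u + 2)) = u + 2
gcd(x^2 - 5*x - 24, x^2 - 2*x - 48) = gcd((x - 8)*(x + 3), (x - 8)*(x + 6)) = x - 8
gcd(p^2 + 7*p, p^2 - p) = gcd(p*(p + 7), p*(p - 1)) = p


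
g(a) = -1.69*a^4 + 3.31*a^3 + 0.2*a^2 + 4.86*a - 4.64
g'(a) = -6.76*a^3 + 9.93*a^2 + 0.4*a + 4.86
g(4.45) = -350.09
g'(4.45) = -392.42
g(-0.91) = -12.55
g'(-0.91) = 17.81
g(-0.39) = -6.74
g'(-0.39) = 6.62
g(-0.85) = -11.54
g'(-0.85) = 15.85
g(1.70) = 6.35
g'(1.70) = 1.03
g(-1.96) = -63.26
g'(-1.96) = 93.12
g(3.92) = -182.19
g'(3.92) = -248.18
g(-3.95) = -636.12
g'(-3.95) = 574.83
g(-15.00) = -96760.04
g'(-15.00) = 25048.11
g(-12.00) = -40797.68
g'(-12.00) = 13111.26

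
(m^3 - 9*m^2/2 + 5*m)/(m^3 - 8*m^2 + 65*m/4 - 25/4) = 2*m*(m - 2)/(2*m^2 - 11*m + 5)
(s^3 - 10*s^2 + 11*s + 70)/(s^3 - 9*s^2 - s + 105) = (s + 2)/(s + 3)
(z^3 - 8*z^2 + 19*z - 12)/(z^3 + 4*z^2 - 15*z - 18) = (z^2 - 5*z + 4)/(z^2 + 7*z + 6)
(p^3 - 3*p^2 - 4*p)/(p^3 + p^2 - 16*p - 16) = p/(p + 4)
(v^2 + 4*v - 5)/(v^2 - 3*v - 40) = (v - 1)/(v - 8)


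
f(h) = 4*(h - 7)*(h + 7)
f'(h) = 8*h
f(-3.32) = -151.91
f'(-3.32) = -26.56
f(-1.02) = -191.84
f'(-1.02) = -8.16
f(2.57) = -169.58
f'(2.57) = 20.56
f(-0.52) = -194.92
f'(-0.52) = -4.16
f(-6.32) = -36.23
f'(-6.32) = -50.56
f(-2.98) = -160.48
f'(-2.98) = -23.84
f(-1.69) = -184.58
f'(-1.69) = -13.52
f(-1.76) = -183.61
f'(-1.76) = -14.08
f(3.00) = -160.00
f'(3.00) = 24.00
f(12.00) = 380.00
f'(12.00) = 96.00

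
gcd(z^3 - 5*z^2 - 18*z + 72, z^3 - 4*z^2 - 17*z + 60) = z^2 + z - 12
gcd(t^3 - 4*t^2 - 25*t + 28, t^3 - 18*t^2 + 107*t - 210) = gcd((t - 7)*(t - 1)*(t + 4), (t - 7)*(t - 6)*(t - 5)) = t - 7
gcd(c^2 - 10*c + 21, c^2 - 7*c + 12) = c - 3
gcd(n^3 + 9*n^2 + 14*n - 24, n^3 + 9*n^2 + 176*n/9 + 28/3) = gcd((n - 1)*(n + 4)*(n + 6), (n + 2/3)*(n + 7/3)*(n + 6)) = n + 6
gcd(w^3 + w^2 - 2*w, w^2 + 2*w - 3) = w - 1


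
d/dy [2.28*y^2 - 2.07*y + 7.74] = 4.56*y - 2.07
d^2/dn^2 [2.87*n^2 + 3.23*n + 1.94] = 5.74000000000000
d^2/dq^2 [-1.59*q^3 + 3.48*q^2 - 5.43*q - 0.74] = 6.96 - 9.54*q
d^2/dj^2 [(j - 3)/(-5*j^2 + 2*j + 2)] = 2*(4*(j - 3)*(5*j - 1)^2 + (15*j - 17)*(-5*j^2 + 2*j + 2))/(-5*j^2 + 2*j + 2)^3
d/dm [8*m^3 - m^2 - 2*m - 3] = 24*m^2 - 2*m - 2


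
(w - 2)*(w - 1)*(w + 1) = w^3 - 2*w^2 - w + 2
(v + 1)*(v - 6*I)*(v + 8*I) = v^3 + v^2 + 2*I*v^2 + 48*v + 2*I*v + 48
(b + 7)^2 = b^2 + 14*b + 49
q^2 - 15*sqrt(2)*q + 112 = (q - 8*sqrt(2))*(q - 7*sqrt(2))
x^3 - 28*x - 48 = (x - 6)*(x + 2)*(x + 4)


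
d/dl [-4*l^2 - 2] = -8*l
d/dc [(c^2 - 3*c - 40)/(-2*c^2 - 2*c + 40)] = -2/(c^2 - 8*c + 16)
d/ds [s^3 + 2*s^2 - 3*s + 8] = 3*s^2 + 4*s - 3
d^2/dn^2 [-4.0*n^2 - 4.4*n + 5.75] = -8.00000000000000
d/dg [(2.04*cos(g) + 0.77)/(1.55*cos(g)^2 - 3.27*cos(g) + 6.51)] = (3.162*cos(g)^2 + 2.387*cos(g) - 15.7983)*sin(g)/(2.4025*cos(g)^4 - 10.137*cos(g)^3 + 30.8739*cos(g)^2 - 42.5754*cos(g) + 42.3801)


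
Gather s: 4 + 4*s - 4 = 4*s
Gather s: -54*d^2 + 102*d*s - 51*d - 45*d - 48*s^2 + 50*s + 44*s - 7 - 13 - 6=-54*d^2 - 96*d - 48*s^2 + s*(102*d + 94) - 26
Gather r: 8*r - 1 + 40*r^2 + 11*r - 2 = 40*r^2 + 19*r - 3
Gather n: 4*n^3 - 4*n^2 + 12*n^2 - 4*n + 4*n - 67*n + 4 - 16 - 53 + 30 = 4*n^3 + 8*n^2 - 67*n - 35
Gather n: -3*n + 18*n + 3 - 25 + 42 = 15*n + 20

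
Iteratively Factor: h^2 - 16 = (h + 4)*(h - 4)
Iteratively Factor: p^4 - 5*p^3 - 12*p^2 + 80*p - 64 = (p - 4)*(p^3 - p^2 - 16*p + 16) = (p - 4)*(p - 1)*(p^2 - 16) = (p - 4)*(p - 1)*(p + 4)*(p - 4)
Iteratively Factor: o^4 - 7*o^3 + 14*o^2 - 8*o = (o - 2)*(o^3 - 5*o^2 + 4*o) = (o - 2)*(o - 1)*(o^2 - 4*o) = o*(o - 2)*(o - 1)*(o - 4)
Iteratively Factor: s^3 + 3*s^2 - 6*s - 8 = (s - 2)*(s^2 + 5*s + 4) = (s - 2)*(s + 4)*(s + 1)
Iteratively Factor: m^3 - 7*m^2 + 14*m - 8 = (m - 4)*(m^2 - 3*m + 2) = (m - 4)*(m - 1)*(m - 2)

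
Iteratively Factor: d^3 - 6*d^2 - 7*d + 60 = (d - 5)*(d^2 - d - 12) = (d - 5)*(d - 4)*(d + 3)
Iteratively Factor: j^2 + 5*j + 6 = (j + 2)*(j + 3)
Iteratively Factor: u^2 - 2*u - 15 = (u + 3)*(u - 5)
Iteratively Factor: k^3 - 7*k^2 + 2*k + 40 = (k - 5)*(k^2 - 2*k - 8) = (k - 5)*(k + 2)*(k - 4)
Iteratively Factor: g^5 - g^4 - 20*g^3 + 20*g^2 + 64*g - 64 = (g - 1)*(g^4 - 20*g^2 + 64) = (g - 1)*(g + 2)*(g^3 - 2*g^2 - 16*g + 32) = (g - 2)*(g - 1)*(g + 2)*(g^2 - 16) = (g - 4)*(g - 2)*(g - 1)*(g + 2)*(g + 4)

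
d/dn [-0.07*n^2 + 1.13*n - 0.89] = 1.13 - 0.14*n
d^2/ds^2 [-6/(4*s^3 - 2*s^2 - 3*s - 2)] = 12*(2*(6*s - 1)*(-4*s^3 + 2*s^2 + 3*s + 2) + (-12*s^2 + 4*s + 3)^2)/(-4*s^3 + 2*s^2 + 3*s + 2)^3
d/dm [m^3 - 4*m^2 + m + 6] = 3*m^2 - 8*m + 1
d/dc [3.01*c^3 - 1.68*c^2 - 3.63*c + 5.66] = 9.03*c^2 - 3.36*c - 3.63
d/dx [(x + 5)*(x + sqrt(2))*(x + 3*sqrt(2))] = 3*x^2 + 10*x + 8*sqrt(2)*x + 6 + 20*sqrt(2)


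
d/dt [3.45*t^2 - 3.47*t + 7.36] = 6.9*t - 3.47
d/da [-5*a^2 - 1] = -10*a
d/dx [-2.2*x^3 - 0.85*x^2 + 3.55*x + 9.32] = -6.6*x^2 - 1.7*x + 3.55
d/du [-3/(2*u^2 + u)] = 3*(4*u + 1)/(u^2*(2*u + 1)^2)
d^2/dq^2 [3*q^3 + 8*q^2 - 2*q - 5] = 18*q + 16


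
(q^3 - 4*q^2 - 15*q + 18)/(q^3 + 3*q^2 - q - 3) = (q - 6)/(q + 1)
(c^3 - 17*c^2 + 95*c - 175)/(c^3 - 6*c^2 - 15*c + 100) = (c - 7)/(c + 4)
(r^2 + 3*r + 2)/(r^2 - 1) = (r + 2)/(r - 1)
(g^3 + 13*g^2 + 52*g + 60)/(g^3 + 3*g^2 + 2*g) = (g^2 + 11*g + 30)/(g*(g + 1))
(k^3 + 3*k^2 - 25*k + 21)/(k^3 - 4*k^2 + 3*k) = (k + 7)/k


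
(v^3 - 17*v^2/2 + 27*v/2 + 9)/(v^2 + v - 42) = (2*v^2 - 5*v - 3)/(2*(v + 7))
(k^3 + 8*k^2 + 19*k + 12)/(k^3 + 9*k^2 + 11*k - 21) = (k^2 + 5*k + 4)/(k^2 + 6*k - 7)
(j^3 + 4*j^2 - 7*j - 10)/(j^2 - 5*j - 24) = (-j^3 - 4*j^2 + 7*j + 10)/(-j^2 + 5*j + 24)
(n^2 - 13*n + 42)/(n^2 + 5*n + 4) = (n^2 - 13*n + 42)/(n^2 + 5*n + 4)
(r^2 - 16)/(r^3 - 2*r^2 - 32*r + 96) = (r + 4)/(r^2 + 2*r - 24)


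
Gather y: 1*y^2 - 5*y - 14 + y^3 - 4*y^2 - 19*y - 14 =y^3 - 3*y^2 - 24*y - 28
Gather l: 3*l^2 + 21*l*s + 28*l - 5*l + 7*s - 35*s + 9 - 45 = 3*l^2 + l*(21*s + 23) - 28*s - 36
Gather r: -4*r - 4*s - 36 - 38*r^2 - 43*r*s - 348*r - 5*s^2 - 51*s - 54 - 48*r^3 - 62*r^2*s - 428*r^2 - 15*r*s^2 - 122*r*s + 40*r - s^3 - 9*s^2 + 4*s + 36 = -48*r^3 + r^2*(-62*s - 466) + r*(-15*s^2 - 165*s - 312) - s^3 - 14*s^2 - 51*s - 54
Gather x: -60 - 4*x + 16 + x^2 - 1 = x^2 - 4*x - 45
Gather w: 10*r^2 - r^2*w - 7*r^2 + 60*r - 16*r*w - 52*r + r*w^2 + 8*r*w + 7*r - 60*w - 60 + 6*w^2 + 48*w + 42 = 3*r^2 + 15*r + w^2*(r + 6) + w*(-r^2 - 8*r - 12) - 18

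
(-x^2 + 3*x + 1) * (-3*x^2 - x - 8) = 3*x^4 - 8*x^3 + 2*x^2 - 25*x - 8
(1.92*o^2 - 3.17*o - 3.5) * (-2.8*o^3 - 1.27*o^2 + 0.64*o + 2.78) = -5.376*o^5 + 6.4376*o^4 + 15.0547*o^3 + 7.7538*o^2 - 11.0526*o - 9.73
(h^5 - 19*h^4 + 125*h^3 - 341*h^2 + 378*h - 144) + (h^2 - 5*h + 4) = h^5 - 19*h^4 + 125*h^3 - 340*h^2 + 373*h - 140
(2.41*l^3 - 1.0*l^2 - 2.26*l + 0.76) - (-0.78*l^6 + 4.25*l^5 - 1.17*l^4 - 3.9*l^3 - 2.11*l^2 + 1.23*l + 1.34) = 0.78*l^6 - 4.25*l^5 + 1.17*l^4 + 6.31*l^3 + 1.11*l^2 - 3.49*l - 0.58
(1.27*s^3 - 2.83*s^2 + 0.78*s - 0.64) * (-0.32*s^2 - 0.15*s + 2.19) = -0.4064*s^5 + 0.7151*s^4 + 2.9562*s^3 - 6.1099*s^2 + 1.8042*s - 1.4016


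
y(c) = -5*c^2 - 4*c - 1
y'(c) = -10*c - 4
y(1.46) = -17.50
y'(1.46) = -18.60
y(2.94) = -55.98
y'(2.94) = -33.40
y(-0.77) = -0.88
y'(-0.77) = 3.70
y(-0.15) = -0.51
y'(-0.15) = -2.50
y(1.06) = -10.86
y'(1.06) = -14.60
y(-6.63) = -194.26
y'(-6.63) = 62.30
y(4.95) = -143.31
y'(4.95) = -53.50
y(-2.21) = -16.58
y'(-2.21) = 18.10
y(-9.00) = -370.00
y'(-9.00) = 86.00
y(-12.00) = -673.00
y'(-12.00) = 116.00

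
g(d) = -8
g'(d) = 0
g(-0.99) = -8.00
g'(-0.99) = 0.00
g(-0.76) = -8.00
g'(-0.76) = 0.00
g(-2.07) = -8.00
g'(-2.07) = 0.00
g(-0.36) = -8.00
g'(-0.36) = 0.00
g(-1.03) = -8.00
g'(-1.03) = 0.00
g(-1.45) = -8.00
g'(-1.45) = 0.00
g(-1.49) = -8.00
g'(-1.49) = 0.00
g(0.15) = -8.00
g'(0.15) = 0.00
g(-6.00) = -8.00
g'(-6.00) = 0.00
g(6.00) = -8.00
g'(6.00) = 0.00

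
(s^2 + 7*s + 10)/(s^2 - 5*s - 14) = (s + 5)/(s - 7)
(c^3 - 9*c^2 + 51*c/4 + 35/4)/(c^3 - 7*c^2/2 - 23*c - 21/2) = (c - 5/2)/(c + 3)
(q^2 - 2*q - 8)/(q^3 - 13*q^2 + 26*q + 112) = (q - 4)/(q^2 - 15*q + 56)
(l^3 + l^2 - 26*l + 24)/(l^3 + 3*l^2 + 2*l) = (l^3 + l^2 - 26*l + 24)/(l*(l^2 + 3*l + 2))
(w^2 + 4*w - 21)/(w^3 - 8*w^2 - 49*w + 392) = (w - 3)/(w^2 - 15*w + 56)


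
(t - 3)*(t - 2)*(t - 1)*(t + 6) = t^4 - 25*t^2 + 60*t - 36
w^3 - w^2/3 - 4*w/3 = w*(w - 4/3)*(w + 1)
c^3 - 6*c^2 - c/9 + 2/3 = (c - 6)*(c - 1/3)*(c + 1/3)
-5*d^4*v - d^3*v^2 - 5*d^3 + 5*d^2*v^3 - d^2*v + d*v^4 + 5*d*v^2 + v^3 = (-d + v)*(d + v)*(5*d + v)*(d*v + 1)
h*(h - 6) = h^2 - 6*h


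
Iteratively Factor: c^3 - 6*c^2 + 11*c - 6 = (c - 1)*(c^2 - 5*c + 6) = (c - 2)*(c - 1)*(c - 3)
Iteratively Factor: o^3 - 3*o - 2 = (o + 1)*(o^2 - o - 2) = (o + 1)^2*(o - 2)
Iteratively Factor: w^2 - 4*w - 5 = (w - 5)*(w + 1)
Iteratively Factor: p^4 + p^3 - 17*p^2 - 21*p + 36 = (p - 1)*(p^3 + 2*p^2 - 15*p - 36) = (p - 1)*(p + 3)*(p^2 - p - 12) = (p - 1)*(p + 3)^2*(p - 4)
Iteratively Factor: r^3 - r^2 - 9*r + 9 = (r - 1)*(r^2 - 9) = (r - 1)*(r + 3)*(r - 3)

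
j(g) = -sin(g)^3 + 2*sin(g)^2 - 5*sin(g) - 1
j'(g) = -3*sin(g)^2*cos(g) + 4*sin(g)*cos(g) - 5*cos(g)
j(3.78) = 2.90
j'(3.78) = 6.78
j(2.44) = -3.66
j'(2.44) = 2.80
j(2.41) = -3.75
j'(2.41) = 2.73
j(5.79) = 1.92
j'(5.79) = -6.66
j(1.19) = -4.72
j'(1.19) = -1.44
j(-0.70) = 3.32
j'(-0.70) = -6.75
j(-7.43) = 5.98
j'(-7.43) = -4.58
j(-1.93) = 6.25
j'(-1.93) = 4.00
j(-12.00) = -3.26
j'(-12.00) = -3.14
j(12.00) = 2.41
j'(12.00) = -6.76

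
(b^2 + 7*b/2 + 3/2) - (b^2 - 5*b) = 17*b/2 + 3/2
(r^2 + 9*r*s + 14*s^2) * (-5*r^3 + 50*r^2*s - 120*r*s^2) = -5*r^5 + 5*r^4*s + 260*r^3*s^2 - 380*r^2*s^3 - 1680*r*s^4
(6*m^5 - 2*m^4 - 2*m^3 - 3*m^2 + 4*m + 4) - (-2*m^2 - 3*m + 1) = 6*m^5 - 2*m^4 - 2*m^3 - m^2 + 7*m + 3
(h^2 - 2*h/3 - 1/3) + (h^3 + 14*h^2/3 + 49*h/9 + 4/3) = h^3 + 17*h^2/3 + 43*h/9 + 1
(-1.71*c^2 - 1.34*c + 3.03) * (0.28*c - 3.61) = -0.4788*c^3 + 5.7979*c^2 + 5.6858*c - 10.9383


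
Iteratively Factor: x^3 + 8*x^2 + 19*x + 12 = (x + 4)*(x^2 + 4*x + 3) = (x + 3)*(x + 4)*(x + 1)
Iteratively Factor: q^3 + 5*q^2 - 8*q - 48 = (q + 4)*(q^2 + q - 12) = (q - 3)*(q + 4)*(q + 4)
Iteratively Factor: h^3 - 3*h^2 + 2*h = (h - 2)*(h^2 - h) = h*(h - 2)*(h - 1)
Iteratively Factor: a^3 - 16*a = (a + 4)*(a^2 - 4*a) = a*(a + 4)*(a - 4)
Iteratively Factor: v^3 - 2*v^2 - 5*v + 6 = (v - 1)*(v^2 - v - 6) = (v - 1)*(v + 2)*(v - 3)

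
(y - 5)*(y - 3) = y^2 - 8*y + 15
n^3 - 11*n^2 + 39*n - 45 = (n - 5)*(n - 3)^2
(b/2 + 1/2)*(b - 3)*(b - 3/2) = b^3/2 - 7*b^2/4 + 9/4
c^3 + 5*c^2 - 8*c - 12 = (c - 2)*(c + 1)*(c + 6)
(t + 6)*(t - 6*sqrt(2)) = t^2 - 6*sqrt(2)*t + 6*t - 36*sqrt(2)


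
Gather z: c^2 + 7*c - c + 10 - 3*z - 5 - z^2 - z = c^2 + 6*c - z^2 - 4*z + 5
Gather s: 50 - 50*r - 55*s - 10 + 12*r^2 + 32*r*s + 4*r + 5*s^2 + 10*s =12*r^2 - 46*r + 5*s^2 + s*(32*r - 45) + 40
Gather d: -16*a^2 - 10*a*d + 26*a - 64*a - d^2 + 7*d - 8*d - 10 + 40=-16*a^2 - 38*a - d^2 + d*(-10*a - 1) + 30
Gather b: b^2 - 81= b^2 - 81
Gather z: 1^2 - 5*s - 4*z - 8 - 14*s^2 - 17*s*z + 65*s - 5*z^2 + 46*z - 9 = -14*s^2 + 60*s - 5*z^2 + z*(42 - 17*s) - 16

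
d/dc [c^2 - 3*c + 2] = 2*c - 3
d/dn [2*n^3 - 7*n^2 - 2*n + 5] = 6*n^2 - 14*n - 2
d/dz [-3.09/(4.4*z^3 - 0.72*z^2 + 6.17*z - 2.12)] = (40.788*z^2 - 4.4496*z + 19.0653)/(4.4*z^3 - 0.72*z^2 + 6.17*z - 2.12)^2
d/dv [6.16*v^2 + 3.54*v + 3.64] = 12.32*v + 3.54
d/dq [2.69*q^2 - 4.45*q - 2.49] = 5.38*q - 4.45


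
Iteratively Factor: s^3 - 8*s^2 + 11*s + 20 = (s + 1)*(s^2 - 9*s + 20) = (s - 4)*(s + 1)*(s - 5)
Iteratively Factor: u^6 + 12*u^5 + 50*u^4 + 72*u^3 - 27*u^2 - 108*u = (u + 4)*(u^5 + 8*u^4 + 18*u^3 - 27*u) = (u + 3)*(u + 4)*(u^4 + 5*u^3 + 3*u^2 - 9*u) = (u + 3)^2*(u + 4)*(u^3 + 2*u^2 - 3*u) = u*(u + 3)^2*(u + 4)*(u^2 + 2*u - 3) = u*(u - 1)*(u + 3)^2*(u + 4)*(u + 3)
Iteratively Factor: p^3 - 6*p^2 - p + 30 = (p - 5)*(p^2 - p - 6) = (p - 5)*(p - 3)*(p + 2)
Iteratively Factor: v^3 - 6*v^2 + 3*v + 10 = (v - 5)*(v^2 - v - 2) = (v - 5)*(v + 1)*(v - 2)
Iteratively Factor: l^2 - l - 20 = (l - 5)*(l + 4)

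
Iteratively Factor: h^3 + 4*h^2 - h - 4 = (h - 1)*(h^2 + 5*h + 4) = (h - 1)*(h + 1)*(h + 4)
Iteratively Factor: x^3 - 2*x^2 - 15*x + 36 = (x - 3)*(x^2 + x - 12) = (x - 3)*(x + 4)*(x - 3)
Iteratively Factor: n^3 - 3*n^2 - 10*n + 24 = (n - 2)*(n^2 - n - 12) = (n - 2)*(n + 3)*(n - 4)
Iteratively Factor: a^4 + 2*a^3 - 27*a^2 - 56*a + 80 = (a + 4)*(a^3 - 2*a^2 - 19*a + 20) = (a + 4)^2*(a^2 - 6*a + 5) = (a - 1)*(a + 4)^2*(a - 5)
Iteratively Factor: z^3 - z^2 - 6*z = (z - 3)*(z^2 + 2*z) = z*(z - 3)*(z + 2)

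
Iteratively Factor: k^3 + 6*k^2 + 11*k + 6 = (k + 3)*(k^2 + 3*k + 2) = (k + 1)*(k + 3)*(k + 2)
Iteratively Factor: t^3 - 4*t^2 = (t)*(t^2 - 4*t) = t^2*(t - 4)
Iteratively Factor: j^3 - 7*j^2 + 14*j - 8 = (j - 2)*(j^2 - 5*j + 4) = (j - 2)*(j - 1)*(j - 4)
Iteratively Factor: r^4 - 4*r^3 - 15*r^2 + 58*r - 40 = (r - 1)*(r^3 - 3*r^2 - 18*r + 40) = (r - 2)*(r - 1)*(r^2 - r - 20) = (r - 5)*(r - 2)*(r - 1)*(r + 4)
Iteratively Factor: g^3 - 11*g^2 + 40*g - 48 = (g - 3)*(g^2 - 8*g + 16) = (g - 4)*(g - 3)*(g - 4)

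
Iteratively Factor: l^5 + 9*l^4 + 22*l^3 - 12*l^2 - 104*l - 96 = (l + 2)*(l^4 + 7*l^3 + 8*l^2 - 28*l - 48) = (l + 2)*(l + 4)*(l^3 + 3*l^2 - 4*l - 12) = (l + 2)^2*(l + 4)*(l^2 + l - 6) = (l - 2)*(l + 2)^2*(l + 4)*(l + 3)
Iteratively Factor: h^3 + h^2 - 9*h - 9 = (h - 3)*(h^2 + 4*h + 3) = (h - 3)*(h + 3)*(h + 1)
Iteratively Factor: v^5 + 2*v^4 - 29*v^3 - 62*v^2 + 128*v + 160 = (v - 5)*(v^4 + 7*v^3 + 6*v^2 - 32*v - 32) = (v - 5)*(v + 4)*(v^3 + 3*v^2 - 6*v - 8) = (v - 5)*(v + 1)*(v + 4)*(v^2 + 2*v - 8) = (v - 5)*(v - 2)*(v + 1)*(v + 4)*(v + 4)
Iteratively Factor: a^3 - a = (a + 1)*(a^2 - a) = a*(a + 1)*(a - 1)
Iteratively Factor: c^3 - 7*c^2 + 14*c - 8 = (c - 4)*(c^2 - 3*c + 2) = (c - 4)*(c - 2)*(c - 1)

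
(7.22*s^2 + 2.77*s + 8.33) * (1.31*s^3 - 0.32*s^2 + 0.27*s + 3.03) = 9.4582*s^5 + 1.3183*s^4 + 11.9753*s^3 + 19.9589*s^2 + 10.6422*s + 25.2399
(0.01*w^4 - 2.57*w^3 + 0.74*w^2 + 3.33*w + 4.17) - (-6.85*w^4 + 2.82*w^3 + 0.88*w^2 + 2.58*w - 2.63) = 6.86*w^4 - 5.39*w^3 - 0.14*w^2 + 0.75*w + 6.8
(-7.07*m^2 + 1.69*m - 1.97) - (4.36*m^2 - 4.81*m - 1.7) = -11.43*m^2 + 6.5*m - 0.27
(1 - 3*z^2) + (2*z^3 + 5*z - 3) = 2*z^3 - 3*z^2 + 5*z - 2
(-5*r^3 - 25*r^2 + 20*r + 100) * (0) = 0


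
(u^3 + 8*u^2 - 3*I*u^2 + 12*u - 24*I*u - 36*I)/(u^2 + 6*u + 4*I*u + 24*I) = (u^2 + u*(2 - 3*I) - 6*I)/(u + 4*I)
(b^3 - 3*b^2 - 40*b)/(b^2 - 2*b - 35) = b*(b - 8)/(b - 7)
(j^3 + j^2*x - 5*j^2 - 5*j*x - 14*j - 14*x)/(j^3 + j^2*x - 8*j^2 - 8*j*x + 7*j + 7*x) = (j + 2)/(j - 1)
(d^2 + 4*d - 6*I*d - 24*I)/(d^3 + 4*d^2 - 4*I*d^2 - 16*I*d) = (d - 6*I)/(d*(d - 4*I))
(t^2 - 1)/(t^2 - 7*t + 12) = (t^2 - 1)/(t^2 - 7*t + 12)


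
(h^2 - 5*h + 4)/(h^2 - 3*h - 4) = (h - 1)/(h + 1)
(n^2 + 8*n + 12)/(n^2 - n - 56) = (n^2 + 8*n + 12)/(n^2 - n - 56)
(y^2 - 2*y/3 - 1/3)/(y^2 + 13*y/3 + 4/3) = (y - 1)/(y + 4)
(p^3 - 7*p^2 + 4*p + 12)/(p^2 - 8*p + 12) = p + 1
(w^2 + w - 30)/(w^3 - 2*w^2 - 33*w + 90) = 1/(w - 3)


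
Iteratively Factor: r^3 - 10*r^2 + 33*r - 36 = (r - 4)*(r^2 - 6*r + 9) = (r - 4)*(r - 3)*(r - 3)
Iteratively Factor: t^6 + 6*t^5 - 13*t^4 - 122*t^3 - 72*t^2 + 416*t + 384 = (t + 4)*(t^5 + 2*t^4 - 21*t^3 - 38*t^2 + 80*t + 96) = (t + 4)^2*(t^4 - 2*t^3 - 13*t^2 + 14*t + 24) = (t + 1)*(t + 4)^2*(t^3 - 3*t^2 - 10*t + 24) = (t - 2)*(t + 1)*(t + 4)^2*(t^2 - t - 12) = (t - 2)*(t + 1)*(t + 3)*(t + 4)^2*(t - 4)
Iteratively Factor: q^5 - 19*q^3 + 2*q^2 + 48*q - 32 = (q - 1)*(q^4 + q^3 - 18*q^2 - 16*q + 32) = (q - 1)^2*(q^3 + 2*q^2 - 16*q - 32) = (q - 1)^2*(q + 2)*(q^2 - 16) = (q - 1)^2*(q + 2)*(q + 4)*(q - 4)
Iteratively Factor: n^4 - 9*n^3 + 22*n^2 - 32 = (n - 2)*(n^3 - 7*n^2 + 8*n + 16) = (n - 2)*(n + 1)*(n^2 - 8*n + 16) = (n - 4)*(n - 2)*(n + 1)*(n - 4)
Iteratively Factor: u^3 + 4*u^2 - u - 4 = (u + 4)*(u^2 - 1) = (u + 1)*(u + 4)*(u - 1)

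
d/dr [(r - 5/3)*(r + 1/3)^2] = (r - 1)*(3*r + 1)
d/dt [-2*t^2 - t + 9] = -4*t - 1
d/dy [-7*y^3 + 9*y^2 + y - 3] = -21*y^2 + 18*y + 1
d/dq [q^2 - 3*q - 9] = 2*q - 3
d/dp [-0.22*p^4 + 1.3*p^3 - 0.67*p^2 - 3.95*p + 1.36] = -0.88*p^3 + 3.9*p^2 - 1.34*p - 3.95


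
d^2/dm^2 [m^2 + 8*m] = 2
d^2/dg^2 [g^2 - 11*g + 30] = 2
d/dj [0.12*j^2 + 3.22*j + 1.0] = 0.24*j + 3.22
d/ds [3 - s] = -1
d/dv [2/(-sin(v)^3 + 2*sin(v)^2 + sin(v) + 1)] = 2*(3*sin(v)^2 - 4*sin(v) - 1)*cos(v)/(sin(v)*cos(v)^2 - 2*cos(v)^2 + 3)^2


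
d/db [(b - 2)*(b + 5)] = 2*b + 3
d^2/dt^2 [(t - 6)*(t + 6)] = 2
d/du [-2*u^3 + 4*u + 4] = 4 - 6*u^2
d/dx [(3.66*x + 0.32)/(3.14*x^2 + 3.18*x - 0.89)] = (11.4924*x^2 + 11.6388*x - (3.66*x + 0.32)*(6.28*x + 3.18) - 3.2574)/(3.14*x^2 + 3.18*x - 0.89)^2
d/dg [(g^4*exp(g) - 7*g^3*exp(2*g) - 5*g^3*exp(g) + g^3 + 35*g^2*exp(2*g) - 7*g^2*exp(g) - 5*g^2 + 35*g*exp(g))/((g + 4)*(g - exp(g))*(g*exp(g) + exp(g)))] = (-6*g^6*exp(2*g) + g^6*exp(g) - g^6 - 2*g^5*exp(2*g) + 12*g^5*exp(g) + 7*g^4*exp(3*g) + 39*g^4*exp(2*g) - 7*g^4*exp(g) + 31*g^4 + 70*g^3*exp(3*g) + 98*g^3*exp(2*g) - 162*g^3*exp(g) + 28*g^3 - 91*g^2*exp(3*g) + 417*g^2*exp(2*g) - 230*g^2*exp(g) - 20*g^2 - 280*g*exp(3*g) + 196*g*exp(2*g) + 40*g*exp(g) - 140*exp(2*g))*exp(-g)/(g^6 - 2*g^5*exp(g) + 10*g^5 + g^4*exp(2*g) - 20*g^4*exp(g) + 33*g^4 + 10*g^3*exp(2*g) - 66*g^3*exp(g) + 40*g^3 + 33*g^2*exp(2*g) - 80*g^2*exp(g) + 16*g^2 + 40*g*exp(2*g) - 32*g*exp(g) + 16*exp(2*g))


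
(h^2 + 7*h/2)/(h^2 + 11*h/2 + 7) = h/(h + 2)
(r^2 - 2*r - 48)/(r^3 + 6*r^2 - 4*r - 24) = (r - 8)/(r^2 - 4)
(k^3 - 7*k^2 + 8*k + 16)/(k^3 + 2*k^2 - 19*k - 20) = (k - 4)/(k + 5)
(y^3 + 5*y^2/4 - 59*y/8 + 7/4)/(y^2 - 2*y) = y + 13/4 - 7/(8*y)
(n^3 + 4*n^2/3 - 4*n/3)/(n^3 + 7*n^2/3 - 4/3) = n/(n + 1)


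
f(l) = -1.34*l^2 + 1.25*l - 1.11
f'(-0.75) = 3.26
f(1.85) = -3.38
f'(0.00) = 1.25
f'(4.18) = -9.95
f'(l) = 1.25 - 2.68*l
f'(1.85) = -3.71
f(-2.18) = -10.20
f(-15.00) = -321.36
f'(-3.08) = 9.50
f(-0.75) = -2.80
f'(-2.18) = 7.09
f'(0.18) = 0.77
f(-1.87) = -8.13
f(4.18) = -19.30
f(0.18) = -0.93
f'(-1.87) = 6.26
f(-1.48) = -5.90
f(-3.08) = -17.67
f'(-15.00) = 41.45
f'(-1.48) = 5.22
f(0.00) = -1.11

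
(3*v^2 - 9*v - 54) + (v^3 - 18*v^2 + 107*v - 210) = v^3 - 15*v^2 + 98*v - 264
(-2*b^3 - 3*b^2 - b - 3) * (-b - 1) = 2*b^4 + 5*b^3 + 4*b^2 + 4*b + 3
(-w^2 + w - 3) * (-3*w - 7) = 3*w^3 + 4*w^2 + 2*w + 21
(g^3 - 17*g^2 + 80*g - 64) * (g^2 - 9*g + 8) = g^5 - 26*g^4 + 241*g^3 - 920*g^2 + 1216*g - 512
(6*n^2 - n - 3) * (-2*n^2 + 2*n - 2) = -12*n^4 + 14*n^3 - 8*n^2 - 4*n + 6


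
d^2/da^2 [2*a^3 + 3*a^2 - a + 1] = 12*a + 6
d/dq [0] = 0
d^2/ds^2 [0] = 0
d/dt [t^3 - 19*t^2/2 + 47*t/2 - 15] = 3*t^2 - 19*t + 47/2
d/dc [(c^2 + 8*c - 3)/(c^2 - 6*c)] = 2*(-7*c^2 + 3*c - 9)/(c^2*(c^2 - 12*c + 36))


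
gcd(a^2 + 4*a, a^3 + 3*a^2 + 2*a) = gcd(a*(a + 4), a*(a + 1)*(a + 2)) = a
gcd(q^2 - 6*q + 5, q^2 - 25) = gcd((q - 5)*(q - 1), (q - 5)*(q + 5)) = q - 5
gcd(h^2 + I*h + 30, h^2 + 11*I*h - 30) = h + 6*I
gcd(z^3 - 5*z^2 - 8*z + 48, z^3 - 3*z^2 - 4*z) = z - 4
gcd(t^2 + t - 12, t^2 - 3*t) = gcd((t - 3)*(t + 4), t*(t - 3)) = t - 3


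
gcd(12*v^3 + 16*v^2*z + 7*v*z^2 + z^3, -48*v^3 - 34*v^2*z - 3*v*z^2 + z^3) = 6*v^2 + 5*v*z + z^2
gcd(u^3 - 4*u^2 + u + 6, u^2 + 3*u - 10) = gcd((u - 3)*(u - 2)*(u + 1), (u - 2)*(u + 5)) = u - 2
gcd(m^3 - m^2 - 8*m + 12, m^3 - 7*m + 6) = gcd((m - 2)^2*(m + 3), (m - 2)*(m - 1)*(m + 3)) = m^2 + m - 6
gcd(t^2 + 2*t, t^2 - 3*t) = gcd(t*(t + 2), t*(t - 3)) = t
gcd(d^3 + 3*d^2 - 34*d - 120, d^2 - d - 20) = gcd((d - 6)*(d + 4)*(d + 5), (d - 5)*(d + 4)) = d + 4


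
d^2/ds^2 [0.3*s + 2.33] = 0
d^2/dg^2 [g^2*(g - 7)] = 6*g - 14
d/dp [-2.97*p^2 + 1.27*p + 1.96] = 1.27 - 5.94*p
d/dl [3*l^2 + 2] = 6*l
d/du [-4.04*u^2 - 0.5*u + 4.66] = -8.08*u - 0.5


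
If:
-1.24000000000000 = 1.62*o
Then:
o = -0.77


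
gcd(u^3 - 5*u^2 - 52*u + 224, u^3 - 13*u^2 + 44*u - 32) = u^2 - 12*u + 32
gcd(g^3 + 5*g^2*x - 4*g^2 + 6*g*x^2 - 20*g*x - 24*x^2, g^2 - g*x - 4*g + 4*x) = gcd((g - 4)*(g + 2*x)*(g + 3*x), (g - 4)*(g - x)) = g - 4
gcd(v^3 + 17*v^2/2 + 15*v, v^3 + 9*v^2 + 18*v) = v^2 + 6*v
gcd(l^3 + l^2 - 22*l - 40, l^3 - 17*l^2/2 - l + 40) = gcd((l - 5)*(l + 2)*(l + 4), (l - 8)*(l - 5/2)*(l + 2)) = l + 2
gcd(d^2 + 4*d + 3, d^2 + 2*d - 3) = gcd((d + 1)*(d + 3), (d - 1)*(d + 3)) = d + 3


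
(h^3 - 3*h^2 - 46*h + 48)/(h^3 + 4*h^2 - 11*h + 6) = (h - 8)/(h - 1)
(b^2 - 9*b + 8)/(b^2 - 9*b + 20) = (b^2 - 9*b + 8)/(b^2 - 9*b + 20)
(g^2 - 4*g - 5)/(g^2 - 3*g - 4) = (g - 5)/(g - 4)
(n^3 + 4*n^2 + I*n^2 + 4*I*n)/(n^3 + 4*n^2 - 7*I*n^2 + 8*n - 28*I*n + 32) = n/(n - 8*I)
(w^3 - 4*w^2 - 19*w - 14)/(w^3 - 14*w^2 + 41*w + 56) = (w + 2)/(w - 8)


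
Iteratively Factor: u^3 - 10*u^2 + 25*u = (u - 5)*(u^2 - 5*u) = (u - 5)^2*(u)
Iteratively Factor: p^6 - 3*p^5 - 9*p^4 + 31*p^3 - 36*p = (p)*(p^5 - 3*p^4 - 9*p^3 + 31*p^2 - 36) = p*(p - 2)*(p^4 - p^3 - 11*p^2 + 9*p + 18) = p*(p - 3)*(p - 2)*(p^3 + 2*p^2 - 5*p - 6) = p*(p - 3)*(p - 2)*(p + 1)*(p^2 + p - 6) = p*(p - 3)*(p - 2)*(p + 1)*(p + 3)*(p - 2)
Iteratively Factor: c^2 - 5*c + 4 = (c - 4)*(c - 1)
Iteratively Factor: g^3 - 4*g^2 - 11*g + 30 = (g - 5)*(g^2 + g - 6) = (g - 5)*(g - 2)*(g + 3)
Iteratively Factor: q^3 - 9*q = (q + 3)*(q^2 - 3*q) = (q - 3)*(q + 3)*(q)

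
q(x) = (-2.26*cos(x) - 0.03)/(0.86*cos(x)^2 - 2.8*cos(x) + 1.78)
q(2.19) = 0.35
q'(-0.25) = -35.01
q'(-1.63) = -1.08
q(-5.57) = -11.27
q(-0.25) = 17.67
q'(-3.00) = -0.01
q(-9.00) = 0.40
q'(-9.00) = -0.04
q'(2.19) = 0.21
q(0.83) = -5.51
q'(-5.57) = 81.23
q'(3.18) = -0.00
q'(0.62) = 321.91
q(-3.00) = 0.41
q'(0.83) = 29.56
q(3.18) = 0.41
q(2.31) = 0.37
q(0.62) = -26.40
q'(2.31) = 0.15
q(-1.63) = 0.05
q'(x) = (1.72*sin(x)*cos(x) - 2.8*sin(x))*(-2.26*cos(x) - 0.03)/(0.86*cos(x)^2 - 2.8*cos(x) + 1.78)^2 + 2.26*sin(x)/(0.86*cos(x)^2 - 2.8*cos(x) + 1.78)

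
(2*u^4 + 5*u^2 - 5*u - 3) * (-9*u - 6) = -18*u^5 - 12*u^4 - 45*u^3 + 15*u^2 + 57*u + 18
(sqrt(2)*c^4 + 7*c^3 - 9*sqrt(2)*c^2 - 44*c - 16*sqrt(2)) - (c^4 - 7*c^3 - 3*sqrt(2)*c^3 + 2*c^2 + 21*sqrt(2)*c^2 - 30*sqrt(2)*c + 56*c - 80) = -c^4 + sqrt(2)*c^4 + 3*sqrt(2)*c^3 + 14*c^3 - 30*sqrt(2)*c^2 - 2*c^2 - 100*c + 30*sqrt(2)*c - 16*sqrt(2) + 80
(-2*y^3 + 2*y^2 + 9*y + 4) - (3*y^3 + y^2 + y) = -5*y^3 + y^2 + 8*y + 4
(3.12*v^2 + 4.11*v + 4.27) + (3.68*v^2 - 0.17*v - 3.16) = 6.8*v^2 + 3.94*v + 1.11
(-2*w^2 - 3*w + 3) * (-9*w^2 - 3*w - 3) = 18*w^4 + 33*w^3 - 12*w^2 - 9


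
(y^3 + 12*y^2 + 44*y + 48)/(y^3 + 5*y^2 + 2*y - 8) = (y + 6)/(y - 1)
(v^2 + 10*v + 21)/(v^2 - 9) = (v + 7)/(v - 3)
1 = 1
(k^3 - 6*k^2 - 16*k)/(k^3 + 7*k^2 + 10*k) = (k - 8)/(k + 5)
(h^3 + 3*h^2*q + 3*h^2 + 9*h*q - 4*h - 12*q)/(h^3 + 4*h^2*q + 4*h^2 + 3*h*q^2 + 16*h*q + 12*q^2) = (h - 1)/(h + q)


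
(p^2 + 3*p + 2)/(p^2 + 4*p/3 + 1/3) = 3*(p + 2)/(3*p + 1)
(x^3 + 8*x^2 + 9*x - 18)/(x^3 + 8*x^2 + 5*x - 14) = (x^2 + 9*x + 18)/(x^2 + 9*x + 14)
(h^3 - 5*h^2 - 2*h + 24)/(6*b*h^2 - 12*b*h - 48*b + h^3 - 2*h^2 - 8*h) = (h - 3)/(6*b + h)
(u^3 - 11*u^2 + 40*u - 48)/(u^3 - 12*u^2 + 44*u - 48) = (u^2 - 7*u + 12)/(u^2 - 8*u + 12)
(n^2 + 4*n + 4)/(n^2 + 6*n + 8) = (n + 2)/(n + 4)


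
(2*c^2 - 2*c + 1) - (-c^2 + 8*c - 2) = 3*c^2 - 10*c + 3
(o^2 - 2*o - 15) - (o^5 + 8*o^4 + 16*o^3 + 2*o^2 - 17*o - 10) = -o^5 - 8*o^4 - 16*o^3 - o^2 + 15*o - 5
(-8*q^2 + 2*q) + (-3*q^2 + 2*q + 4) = -11*q^2 + 4*q + 4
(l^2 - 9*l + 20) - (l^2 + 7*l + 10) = 10 - 16*l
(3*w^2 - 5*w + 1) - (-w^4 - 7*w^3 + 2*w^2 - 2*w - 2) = w^4 + 7*w^3 + w^2 - 3*w + 3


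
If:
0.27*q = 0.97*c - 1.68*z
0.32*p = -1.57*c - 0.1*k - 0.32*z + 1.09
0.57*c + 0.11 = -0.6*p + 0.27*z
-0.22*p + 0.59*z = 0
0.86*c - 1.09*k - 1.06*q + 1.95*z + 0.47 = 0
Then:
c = 2.60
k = -15.93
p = -3.19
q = 16.75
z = -1.19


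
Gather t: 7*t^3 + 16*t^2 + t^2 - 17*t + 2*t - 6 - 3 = 7*t^3 + 17*t^2 - 15*t - 9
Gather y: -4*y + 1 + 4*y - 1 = 0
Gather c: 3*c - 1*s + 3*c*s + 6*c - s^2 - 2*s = c*(3*s + 9) - s^2 - 3*s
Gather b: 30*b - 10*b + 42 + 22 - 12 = 20*b + 52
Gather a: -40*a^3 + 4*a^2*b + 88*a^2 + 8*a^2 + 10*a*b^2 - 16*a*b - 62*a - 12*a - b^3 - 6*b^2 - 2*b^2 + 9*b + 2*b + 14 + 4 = -40*a^3 + a^2*(4*b + 96) + a*(10*b^2 - 16*b - 74) - b^3 - 8*b^2 + 11*b + 18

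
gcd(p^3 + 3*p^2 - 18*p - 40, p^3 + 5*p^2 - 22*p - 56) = p^2 - 2*p - 8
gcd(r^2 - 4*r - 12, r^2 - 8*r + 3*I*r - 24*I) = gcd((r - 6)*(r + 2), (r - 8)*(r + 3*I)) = 1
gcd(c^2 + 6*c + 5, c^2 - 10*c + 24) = 1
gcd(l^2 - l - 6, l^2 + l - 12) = l - 3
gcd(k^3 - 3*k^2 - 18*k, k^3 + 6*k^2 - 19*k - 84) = k + 3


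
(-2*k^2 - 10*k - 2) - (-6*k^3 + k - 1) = 6*k^3 - 2*k^2 - 11*k - 1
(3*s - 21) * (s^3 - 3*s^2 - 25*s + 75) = 3*s^4 - 30*s^3 - 12*s^2 + 750*s - 1575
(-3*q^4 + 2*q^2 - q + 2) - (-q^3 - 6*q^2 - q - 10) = -3*q^4 + q^3 + 8*q^2 + 12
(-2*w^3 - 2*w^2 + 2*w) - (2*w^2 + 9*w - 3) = -2*w^3 - 4*w^2 - 7*w + 3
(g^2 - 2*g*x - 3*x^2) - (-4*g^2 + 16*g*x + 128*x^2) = 5*g^2 - 18*g*x - 131*x^2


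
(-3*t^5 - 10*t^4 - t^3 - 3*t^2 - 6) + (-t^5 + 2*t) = -4*t^5 - 10*t^4 - t^3 - 3*t^2 + 2*t - 6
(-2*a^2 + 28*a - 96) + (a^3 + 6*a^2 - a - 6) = a^3 + 4*a^2 + 27*a - 102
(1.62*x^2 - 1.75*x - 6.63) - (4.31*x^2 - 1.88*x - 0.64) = -2.69*x^2 + 0.13*x - 5.99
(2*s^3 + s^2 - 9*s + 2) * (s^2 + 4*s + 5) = 2*s^5 + 9*s^4 + 5*s^3 - 29*s^2 - 37*s + 10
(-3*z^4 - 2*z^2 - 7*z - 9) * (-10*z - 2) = 30*z^5 + 6*z^4 + 20*z^3 + 74*z^2 + 104*z + 18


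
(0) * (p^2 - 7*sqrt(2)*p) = 0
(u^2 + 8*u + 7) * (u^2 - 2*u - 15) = u^4 + 6*u^3 - 24*u^2 - 134*u - 105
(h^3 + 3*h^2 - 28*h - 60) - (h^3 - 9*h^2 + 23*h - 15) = 12*h^2 - 51*h - 45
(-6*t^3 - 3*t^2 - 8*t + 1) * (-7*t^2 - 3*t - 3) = 42*t^5 + 39*t^4 + 83*t^3 + 26*t^2 + 21*t - 3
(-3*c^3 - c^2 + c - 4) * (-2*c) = 6*c^4 + 2*c^3 - 2*c^2 + 8*c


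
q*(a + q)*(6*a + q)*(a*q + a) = 6*a^3*q^2 + 6*a^3*q + 7*a^2*q^3 + 7*a^2*q^2 + a*q^4 + a*q^3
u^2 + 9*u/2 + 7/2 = (u + 1)*(u + 7/2)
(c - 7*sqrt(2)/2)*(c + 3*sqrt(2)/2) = c^2 - 2*sqrt(2)*c - 21/2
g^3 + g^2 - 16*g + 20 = (g - 2)^2*(g + 5)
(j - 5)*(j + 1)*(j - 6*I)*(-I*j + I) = -I*j^4 - 6*j^3 + 5*I*j^3 + 30*j^2 + I*j^2 + 6*j - 5*I*j - 30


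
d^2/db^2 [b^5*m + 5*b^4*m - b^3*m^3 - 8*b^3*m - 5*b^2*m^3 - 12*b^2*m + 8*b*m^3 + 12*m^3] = 2*m*(10*b^3 + 30*b^2 - 3*b*m^2 - 24*b - 5*m^2 - 12)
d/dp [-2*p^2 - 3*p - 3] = -4*p - 3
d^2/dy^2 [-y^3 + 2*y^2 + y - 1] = 4 - 6*y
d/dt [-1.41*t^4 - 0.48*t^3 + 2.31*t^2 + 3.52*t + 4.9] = -5.64*t^3 - 1.44*t^2 + 4.62*t + 3.52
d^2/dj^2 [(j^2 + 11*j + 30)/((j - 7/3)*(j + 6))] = 396/(27*j^3 - 189*j^2 + 441*j - 343)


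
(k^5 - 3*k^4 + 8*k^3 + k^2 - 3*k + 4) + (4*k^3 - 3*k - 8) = k^5 - 3*k^4 + 12*k^3 + k^2 - 6*k - 4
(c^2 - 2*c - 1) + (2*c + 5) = c^2 + 4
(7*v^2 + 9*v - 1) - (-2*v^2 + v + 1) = 9*v^2 + 8*v - 2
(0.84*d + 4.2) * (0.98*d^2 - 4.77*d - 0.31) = 0.8232*d^3 + 0.1092*d^2 - 20.2944*d - 1.302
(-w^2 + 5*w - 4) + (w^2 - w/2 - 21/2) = 9*w/2 - 29/2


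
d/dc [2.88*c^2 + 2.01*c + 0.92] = 5.76*c + 2.01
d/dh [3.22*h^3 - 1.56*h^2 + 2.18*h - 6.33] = 9.66*h^2 - 3.12*h + 2.18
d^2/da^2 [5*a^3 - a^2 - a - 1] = 30*a - 2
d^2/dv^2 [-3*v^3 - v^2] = -18*v - 2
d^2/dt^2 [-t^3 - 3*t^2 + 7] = -6*t - 6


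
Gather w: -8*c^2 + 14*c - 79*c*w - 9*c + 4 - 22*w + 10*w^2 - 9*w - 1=-8*c^2 + 5*c + 10*w^2 + w*(-79*c - 31) + 3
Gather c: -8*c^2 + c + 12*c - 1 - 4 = -8*c^2 + 13*c - 5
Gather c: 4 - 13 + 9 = 0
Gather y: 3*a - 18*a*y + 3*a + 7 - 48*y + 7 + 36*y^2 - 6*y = 6*a + 36*y^2 + y*(-18*a - 54) + 14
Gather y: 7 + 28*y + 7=28*y + 14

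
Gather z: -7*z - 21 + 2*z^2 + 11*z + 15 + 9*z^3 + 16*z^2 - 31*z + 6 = 9*z^3 + 18*z^2 - 27*z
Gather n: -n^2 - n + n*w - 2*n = -n^2 + n*(w - 3)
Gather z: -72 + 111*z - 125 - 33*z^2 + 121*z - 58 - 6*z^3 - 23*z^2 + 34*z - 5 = -6*z^3 - 56*z^2 + 266*z - 260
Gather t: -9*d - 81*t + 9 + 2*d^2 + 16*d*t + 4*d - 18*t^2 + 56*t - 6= 2*d^2 - 5*d - 18*t^2 + t*(16*d - 25) + 3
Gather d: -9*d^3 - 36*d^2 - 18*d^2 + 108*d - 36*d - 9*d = -9*d^3 - 54*d^2 + 63*d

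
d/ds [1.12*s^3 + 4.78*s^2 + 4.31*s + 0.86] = 3.36*s^2 + 9.56*s + 4.31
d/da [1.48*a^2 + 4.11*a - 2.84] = 2.96*a + 4.11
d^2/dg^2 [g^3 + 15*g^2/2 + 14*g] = 6*g + 15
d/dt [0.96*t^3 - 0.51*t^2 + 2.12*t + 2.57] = 2.88*t^2 - 1.02*t + 2.12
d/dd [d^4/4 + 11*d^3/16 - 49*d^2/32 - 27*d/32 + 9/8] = d^3 + 33*d^2/16 - 49*d/16 - 27/32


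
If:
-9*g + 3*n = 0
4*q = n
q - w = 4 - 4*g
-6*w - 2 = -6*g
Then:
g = 44/45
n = 44/15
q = 11/15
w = 29/45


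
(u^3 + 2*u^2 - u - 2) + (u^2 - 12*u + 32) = u^3 + 3*u^2 - 13*u + 30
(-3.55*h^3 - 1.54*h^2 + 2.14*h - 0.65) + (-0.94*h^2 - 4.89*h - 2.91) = -3.55*h^3 - 2.48*h^2 - 2.75*h - 3.56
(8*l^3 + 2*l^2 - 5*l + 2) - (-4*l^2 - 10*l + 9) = 8*l^3 + 6*l^2 + 5*l - 7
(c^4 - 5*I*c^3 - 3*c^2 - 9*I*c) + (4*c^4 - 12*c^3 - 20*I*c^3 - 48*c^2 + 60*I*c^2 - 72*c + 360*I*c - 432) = 5*c^4 - 12*c^3 - 25*I*c^3 - 51*c^2 + 60*I*c^2 - 72*c + 351*I*c - 432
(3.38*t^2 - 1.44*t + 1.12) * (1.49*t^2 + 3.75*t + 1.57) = 5.0362*t^4 + 10.5294*t^3 + 1.5754*t^2 + 1.9392*t + 1.7584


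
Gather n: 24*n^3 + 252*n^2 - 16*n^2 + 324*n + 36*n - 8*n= 24*n^3 + 236*n^2 + 352*n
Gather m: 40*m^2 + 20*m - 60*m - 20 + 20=40*m^2 - 40*m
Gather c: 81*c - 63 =81*c - 63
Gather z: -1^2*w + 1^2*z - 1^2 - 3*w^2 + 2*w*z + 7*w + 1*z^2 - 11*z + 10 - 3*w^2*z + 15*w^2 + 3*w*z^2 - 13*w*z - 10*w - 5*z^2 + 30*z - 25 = 12*w^2 - 4*w + z^2*(3*w - 4) + z*(-3*w^2 - 11*w + 20) - 16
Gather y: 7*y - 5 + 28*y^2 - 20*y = 28*y^2 - 13*y - 5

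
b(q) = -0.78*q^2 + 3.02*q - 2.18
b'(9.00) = -11.02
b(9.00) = -38.18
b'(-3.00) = 7.70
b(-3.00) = -18.26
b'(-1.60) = 5.52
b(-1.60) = -9.01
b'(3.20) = -1.97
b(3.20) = -0.50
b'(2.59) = -1.02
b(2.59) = 0.41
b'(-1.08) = 4.70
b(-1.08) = -6.35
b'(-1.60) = 5.52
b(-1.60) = -9.01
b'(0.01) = 3.00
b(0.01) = -2.15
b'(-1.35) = 5.13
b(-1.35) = -7.68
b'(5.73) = -5.92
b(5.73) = -10.49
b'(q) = 3.02 - 1.56*q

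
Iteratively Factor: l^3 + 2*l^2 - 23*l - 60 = (l - 5)*(l^2 + 7*l + 12) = (l - 5)*(l + 4)*(l + 3)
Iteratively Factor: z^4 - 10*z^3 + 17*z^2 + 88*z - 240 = (z - 4)*(z^3 - 6*z^2 - 7*z + 60) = (z - 4)*(z + 3)*(z^2 - 9*z + 20) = (z - 4)^2*(z + 3)*(z - 5)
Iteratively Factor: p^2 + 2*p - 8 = (p + 4)*(p - 2)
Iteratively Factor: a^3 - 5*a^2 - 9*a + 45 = (a - 3)*(a^2 - 2*a - 15) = (a - 5)*(a - 3)*(a + 3)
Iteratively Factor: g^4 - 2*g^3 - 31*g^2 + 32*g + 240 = (g + 3)*(g^3 - 5*g^2 - 16*g + 80) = (g - 5)*(g + 3)*(g^2 - 16) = (g - 5)*(g + 3)*(g + 4)*(g - 4)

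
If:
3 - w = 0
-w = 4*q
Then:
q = -3/4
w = 3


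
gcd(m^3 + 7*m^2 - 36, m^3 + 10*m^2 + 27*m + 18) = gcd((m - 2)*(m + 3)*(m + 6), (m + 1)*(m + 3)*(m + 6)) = m^2 + 9*m + 18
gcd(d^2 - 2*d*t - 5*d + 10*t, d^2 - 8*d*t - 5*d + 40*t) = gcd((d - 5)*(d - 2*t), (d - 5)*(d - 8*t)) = d - 5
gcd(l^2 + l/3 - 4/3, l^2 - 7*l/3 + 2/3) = 1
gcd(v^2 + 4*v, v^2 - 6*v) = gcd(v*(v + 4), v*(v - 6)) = v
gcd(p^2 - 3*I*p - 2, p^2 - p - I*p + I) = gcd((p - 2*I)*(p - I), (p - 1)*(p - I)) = p - I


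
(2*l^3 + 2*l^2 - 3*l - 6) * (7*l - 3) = 14*l^4 + 8*l^3 - 27*l^2 - 33*l + 18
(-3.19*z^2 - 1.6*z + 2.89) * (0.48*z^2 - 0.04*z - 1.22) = -1.5312*z^4 - 0.6404*z^3 + 5.343*z^2 + 1.8364*z - 3.5258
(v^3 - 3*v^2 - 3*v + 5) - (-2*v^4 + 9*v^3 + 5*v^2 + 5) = 2*v^4 - 8*v^3 - 8*v^2 - 3*v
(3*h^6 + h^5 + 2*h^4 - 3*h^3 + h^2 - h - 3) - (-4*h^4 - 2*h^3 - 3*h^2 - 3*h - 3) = 3*h^6 + h^5 + 6*h^4 - h^3 + 4*h^2 + 2*h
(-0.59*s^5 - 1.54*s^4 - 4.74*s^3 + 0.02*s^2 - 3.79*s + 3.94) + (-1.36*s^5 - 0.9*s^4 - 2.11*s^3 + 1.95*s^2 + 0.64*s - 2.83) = -1.95*s^5 - 2.44*s^4 - 6.85*s^3 + 1.97*s^2 - 3.15*s + 1.11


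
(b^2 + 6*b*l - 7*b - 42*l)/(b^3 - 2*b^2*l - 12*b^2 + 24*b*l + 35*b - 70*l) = (b + 6*l)/(b^2 - 2*b*l - 5*b + 10*l)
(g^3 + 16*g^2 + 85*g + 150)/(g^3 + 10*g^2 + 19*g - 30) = (g + 5)/(g - 1)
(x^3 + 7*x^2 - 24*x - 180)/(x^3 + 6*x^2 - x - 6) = (x^2 + x - 30)/(x^2 - 1)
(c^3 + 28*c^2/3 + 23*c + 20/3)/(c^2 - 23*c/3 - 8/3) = (c^2 + 9*c + 20)/(c - 8)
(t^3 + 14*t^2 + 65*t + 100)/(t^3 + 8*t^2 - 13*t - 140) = (t^2 + 9*t + 20)/(t^2 + 3*t - 28)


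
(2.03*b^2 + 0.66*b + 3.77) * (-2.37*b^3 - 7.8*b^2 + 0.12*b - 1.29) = -4.8111*b^5 - 17.3982*b^4 - 13.8393*b^3 - 31.9455*b^2 - 0.399*b - 4.8633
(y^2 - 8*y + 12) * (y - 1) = y^3 - 9*y^2 + 20*y - 12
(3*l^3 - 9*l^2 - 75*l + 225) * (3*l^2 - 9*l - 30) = 9*l^5 - 54*l^4 - 234*l^3 + 1620*l^2 + 225*l - 6750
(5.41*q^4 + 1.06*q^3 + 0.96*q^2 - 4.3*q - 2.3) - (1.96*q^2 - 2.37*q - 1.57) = 5.41*q^4 + 1.06*q^3 - 1.0*q^2 - 1.93*q - 0.73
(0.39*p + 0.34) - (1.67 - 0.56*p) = 0.95*p - 1.33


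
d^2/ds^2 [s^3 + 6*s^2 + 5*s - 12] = 6*s + 12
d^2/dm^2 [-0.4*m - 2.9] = 0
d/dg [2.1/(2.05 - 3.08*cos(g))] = -6.468*sin(g)/(3.08*cos(g) - 2.05)^2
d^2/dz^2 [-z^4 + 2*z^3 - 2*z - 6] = 12*z*(1 - z)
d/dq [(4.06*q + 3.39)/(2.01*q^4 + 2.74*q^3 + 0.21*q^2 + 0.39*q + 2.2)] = (-24.4818*q^4 - 49.5044*q^3 - 28.7184*q^2 - 1.4238*q + 7.6099)/(4.0401*q^8 + 11.0148*q^7 + 8.3518*q^6 + 2.7186*q^5 + 11.0253*q^4 + 12.2198*q^3 + 1.0761*q^2 + 1.716*q + 4.84)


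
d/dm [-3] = 0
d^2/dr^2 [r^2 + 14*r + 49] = 2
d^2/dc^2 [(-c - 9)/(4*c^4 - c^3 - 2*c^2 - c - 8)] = 2*((c + 9)*(-16*c^3 + 3*c^2 + 4*c + 1)^2 + (16*c^3 - 3*c^2 - 4*c - (c + 9)*(-24*c^2 + 3*c + 2) - 1)*(-4*c^4 + c^3 + 2*c^2 + c + 8))/(-4*c^4 + c^3 + 2*c^2 + c + 8)^3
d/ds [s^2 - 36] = 2*s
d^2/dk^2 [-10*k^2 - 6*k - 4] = -20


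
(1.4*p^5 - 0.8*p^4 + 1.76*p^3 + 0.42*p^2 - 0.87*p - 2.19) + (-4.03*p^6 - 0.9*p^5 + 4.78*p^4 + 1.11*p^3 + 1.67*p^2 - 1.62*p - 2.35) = -4.03*p^6 + 0.5*p^5 + 3.98*p^4 + 2.87*p^3 + 2.09*p^2 - 2.49*p - 4.54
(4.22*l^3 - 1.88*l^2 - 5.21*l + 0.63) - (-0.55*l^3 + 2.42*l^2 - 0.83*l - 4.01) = 4.77*l^3 - 4.3*l^2 - 4.38*l + 4.64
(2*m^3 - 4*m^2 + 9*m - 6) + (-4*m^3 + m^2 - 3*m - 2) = -2*m^3 - 3*m^2 + 6*m - 8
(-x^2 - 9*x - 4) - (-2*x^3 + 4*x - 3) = 2*x^3 - x^2 - 13*x - 1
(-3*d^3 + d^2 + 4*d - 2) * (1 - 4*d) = 12*d^4 - 7*d^3 - 15*d^2 + 12*d - 2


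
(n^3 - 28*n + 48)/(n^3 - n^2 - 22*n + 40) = (n + 6)/(n + 5)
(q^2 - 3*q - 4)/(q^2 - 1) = (q - 4)/(q - 1)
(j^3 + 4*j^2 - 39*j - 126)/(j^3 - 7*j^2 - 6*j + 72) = (j + 7)/(j - 4)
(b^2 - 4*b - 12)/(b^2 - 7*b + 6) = (b + 2)/(b - 1)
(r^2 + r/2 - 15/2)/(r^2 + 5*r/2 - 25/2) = (r + 3)/(r + 5)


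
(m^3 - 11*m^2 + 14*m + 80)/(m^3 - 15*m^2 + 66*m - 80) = (m + 2)/(m - 2)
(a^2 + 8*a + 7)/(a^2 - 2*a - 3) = (a + 7)/(a - 3)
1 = 1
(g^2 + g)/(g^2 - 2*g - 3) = g/(g - 3)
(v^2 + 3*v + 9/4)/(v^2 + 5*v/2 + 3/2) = (v + 3/2)/(v + 1)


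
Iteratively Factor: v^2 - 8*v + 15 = (v - 3)*(v - 5)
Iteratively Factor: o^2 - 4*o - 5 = (o + 1)*(o - 5)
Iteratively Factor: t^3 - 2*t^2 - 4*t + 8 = (t - 2)*(t^2 - 4) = (t - 2)*(t + 2)*(t - 2)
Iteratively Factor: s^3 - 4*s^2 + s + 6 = (s - 3)*(s^2 - s - 2) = (s - 3)*(s - 2)*(s + 1)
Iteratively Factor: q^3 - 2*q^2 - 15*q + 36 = (q - 3)*(q^2 + q - 12) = (q - 3)*(q + 4)*(q - 3)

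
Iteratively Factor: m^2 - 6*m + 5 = (m - 1)*(m - 5)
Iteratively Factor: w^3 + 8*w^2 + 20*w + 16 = (w + 2)*(w^2 + 6*w + 8) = (w + 2)^2*(w + 4)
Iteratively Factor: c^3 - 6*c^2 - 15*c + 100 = (c + 4)*(c^2 - 10*c + 25) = (c - 5)*(c + 4)*(c - 5)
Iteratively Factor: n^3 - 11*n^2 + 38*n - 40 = (n - 5)*(n^2 - 6*n + 8) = (n - 5)*(n - 2)*(n - 4)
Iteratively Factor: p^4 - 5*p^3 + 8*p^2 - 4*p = (p - 2)*(p^3 - 3*p^2 + 2*p) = (p - 2)^2*(p^2 - p) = p*(p - 2)^2*(p - 1)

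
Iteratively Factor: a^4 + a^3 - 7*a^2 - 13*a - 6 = (a + 1)*(a^3 - 7*a - 6) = (a + 1)^2*(a^2 - a - 6) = (a + 1)^2*(a + 2)*(a - 3)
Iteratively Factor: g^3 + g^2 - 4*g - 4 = (g + 2)*(g^2 - g - 2) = (g - 2)*(g + 2)*(g + 1)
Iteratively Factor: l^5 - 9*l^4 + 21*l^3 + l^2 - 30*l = (l)*(l^4 - 9*l^3 + 21*l^2 + l - 30) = l*(l + 1)*(l^3 - 10*l^2 + 31*l - 30) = l*(l - 5)*(l + 1)*(l^2 - 5*l + 6) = l*(l - 5)*(l - 3)*(l + 1)*(l - 2)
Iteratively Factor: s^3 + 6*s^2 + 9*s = (s + 3)*(s^2 + 3*s) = (s + 3)^2*(s)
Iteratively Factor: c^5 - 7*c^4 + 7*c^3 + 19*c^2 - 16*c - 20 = (c - 2)*(c^4 - 5*c^3 - 3*c^2 + 13*c + 10) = (c - 5)*(c - 2)*(c^3 - 3*c - 2) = (c - 5)*(c - 2)*(c + 1)*(c^2 - c - 2) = (c - 5)*(c - 2)^2*(c + 1)*(c + 1)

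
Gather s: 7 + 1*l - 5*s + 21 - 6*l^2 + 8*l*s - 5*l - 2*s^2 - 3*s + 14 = -6*l^2 - 4*l - 2*s^2 + s*(8*l - 8) + 42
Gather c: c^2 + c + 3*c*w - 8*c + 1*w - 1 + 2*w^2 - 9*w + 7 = c^2 + c*(3*w - 7) + 2*w^2 - 8*w + 6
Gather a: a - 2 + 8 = a + 6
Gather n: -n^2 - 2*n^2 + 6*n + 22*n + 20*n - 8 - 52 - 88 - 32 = -3*n^2 + 48*n - 180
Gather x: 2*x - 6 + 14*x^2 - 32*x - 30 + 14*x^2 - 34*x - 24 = 28*x^2 - 64*x - 60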